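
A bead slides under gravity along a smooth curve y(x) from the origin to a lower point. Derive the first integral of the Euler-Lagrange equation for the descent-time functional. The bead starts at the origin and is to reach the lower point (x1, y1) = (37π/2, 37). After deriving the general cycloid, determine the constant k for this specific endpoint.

The Lagrangian L = sqrt((1 + y'^2) / y) has no explicit x dependence, so the Beltrami identity applies:
    L − y' ∂L/∂y' = C.
Compute ∂L/∂y' = y' / sqrt(y (1 + y'^2)).
Substitute:
    sqrt((1 + y'^2)/y) − y'·y' / sqrt(y (1 + y'^2))
    = (1 + y'^2) / sqrt(y (1 + y'^2)) − y'^2 / sqrt(y (1 + y'^2))
    = 1 / sqrt(y (1 + y'^2)) = C.
Squaring and rearranging gives the first integral
    y (1 + y'^2) = 1/C^2 =: k   (constant).
Solving this first-order ODE by the substitution
    y = (k/2)(1 − cos θ)
yields the cycloid parameterisation
    x(θ) = (k/2)(θ − sin θ),   y(θ) = (k/2)(1 − cos θ).
The constant k is fixed by the endpoint condition.
Now fit the given lower endpoint (x1, y1) = (37π/2, 37). At the bottom of the first arch (θ = π), the parametric equations give
    y(π) = (k/2)(1 − cos π) = k,
    x(π) = (k/2)(π − sin π) = kπ/2.
Matching y(π) = 37 gives k = 37, consistent with x(π) = 37π/2. Therefore the specific cycloid is
    x(θ) = (37/2)(θ − sin θ),   y(θ) = (37/2)(1 − cos θ).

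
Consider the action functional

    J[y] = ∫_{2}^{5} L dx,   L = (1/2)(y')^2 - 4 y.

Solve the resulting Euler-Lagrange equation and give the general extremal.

The Lagrangian is L = (1/2)(y')^2 - 4 y.
∂L/∂y = -4.
∂L/∂y' = y'.
The Euler-Lagrange equation d/dx(∂L/∂y') − ∂L/∂y = 0 becomes:
    y'' + 4 = 0
General solution: y(x) = -2 x^2 + A x + B, where A and B are arbitrary constants fixed by the endpoint conditions.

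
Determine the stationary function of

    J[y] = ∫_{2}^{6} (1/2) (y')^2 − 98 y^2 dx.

The Lagrangian is L = (1/2) (y')^2 − 98 y^2.
Compute ∂L/∂y = -196y, ∂L/∂y' = y'.
The Euler-Lagrange equation d/dx(∂L/∂y') − ∂L/∂y = 0 reduces to
    y'' + 196 y = 0.
Its general solution is
    y(x) = A sin(14x) + B cos(14x),
with A, B fixed by the endpoint conditions.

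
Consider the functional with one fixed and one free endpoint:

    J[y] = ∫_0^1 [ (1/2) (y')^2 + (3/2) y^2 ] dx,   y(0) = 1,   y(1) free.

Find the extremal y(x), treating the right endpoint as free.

The Lagrangian L = (1/2) (y')^2 + (3/2) y^2 gives
    ∂L/∂y = 3 y,   ∂L/∂y' = y'.
Euler-Lagrange: y'' − 3 y = 0.
With k = sqrt(3), the general solution is
    y(x) = A cosh(sqrt(3) x) + B sinh(sqrt(3) x).
Fixed left endpoint y(0) = 1 ⇒ A = 1.
The right endpoint x = 1 is free, so the natural (transversality) condition is ∂L/∂y' |_{x=1} = 0, i.e. y'(1) = 0.
Compute y'(x) = A k sinh(k x) + B k cosh(k x), so
    y'(1) = A k sinh(k·1) + B k cosh(k·1) = 0
    ⇒ B = −A tanh(k·1) = − tanh(sqrt(3)·1).
Therefore the extremal is
    y(x) = cosh(sqrt(3) x) − tanh(sqrt(3)·1) sinh(sqrt(3) x).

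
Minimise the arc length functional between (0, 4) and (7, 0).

Arc-length functional: J[y] = ∫ sqrt(1 + (y')^2) dx.
Lagrangian L = sqrt(1 + (y')^2) has no explicit y dependence, so ∂L/∂y = 0 and the Euler-Lagrange equation gives
    d/dx( y' / sqrt(1 + (y')^2) ) = 0  ⇒  y' / sqrt(1 + (y')^2) = const.
Hence y' is constant, so y(x) is affine.
Fitting the endpoints (0, 4) and (7, 0):
    slope m = (0 − 4) / (7 − 0) = -4/7,
    intercept c = 4 − m·0 = 4.
Extremal: y(x) = (-4/7) x + 4.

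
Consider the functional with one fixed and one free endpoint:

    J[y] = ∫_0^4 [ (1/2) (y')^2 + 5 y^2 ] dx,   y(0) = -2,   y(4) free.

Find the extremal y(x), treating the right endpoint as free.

The Lagrangian L = (1/2) (y')^2 + 5 y^2 gives
    ∂L/∂y = 10 y,   ∂L/∂y' = y'.
Euler-Lagrange: y'' − 10 y = 0.
With k = sqrt(10), the general solution is
    y(x) = A cosh(sqrt(10) x) + B sinh(sqrt(10) x).
Fixed left endpoint y(0) = -2 ⇒ A = -2.
The right endpoint x = 4 is free, so the natural (transversality) condition is ∂L/∂y' |_{x=4} = 0, i.e. y'(4) = 0.
Compute y'(x) = A k sinh(k x) + B k cosh(k x), so
    y'(4) = A k sinh(k·4) + B k cosh(k·4) = 0
    ⇒ B = −A tanh(k·4) = 2 tanh(sqrt(10)·4).
Therefore the extremal is
    y(x) = −2 cosh(sqrt(10) x) + 2 tanh(sqrt(10)·4) sinh(sqrt(10) x).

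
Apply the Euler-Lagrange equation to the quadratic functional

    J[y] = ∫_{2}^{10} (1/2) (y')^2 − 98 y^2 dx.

The Lagrangian is L = (1/2) (y')^2 − 98 y^2.
Compute ∂L/∂y = -196y, ∂L/∂y' = y'.
The Euler-Lagrange equation d/dx(∂L/∂y') − ∂L/∂y = 0 reduces to
    y'' + 196 y = 0.
Its general solution is
    y(x) = A sin(14x) + B cos(14x),
with A, B fixed by the endpoint conditions.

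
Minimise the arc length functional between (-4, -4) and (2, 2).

Arc-length functional: J[y] = ∫ sqrt(1 + (y')^2) dx.
Lagrangian L = sqrt(1 + (y')^2) has no explicit y dependence, so ∂L/∂y = 0 and the Euler-Lagrange equation gives
    d/dx( y' / sqrt(1 + (y')^2) ) = 0  ⇒  y' / sqrt(1 + (y')^2) = const.
Hence y' is constant, so y(x) is affine.
Fitting the endpoints (-4, -4) and (2, 2):
    slope m = (2 − (-4)) / (2 − (-4)) = 1,
    intercept c = (-4) − m·(-4) = 0.
Extremal: y(x) = x.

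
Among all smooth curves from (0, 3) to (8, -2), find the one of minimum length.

Arc-length functional: J[y] = ∫ sqrt(1 + (y')^2) dx.
Lagrangian L = sqrt(1 + (y')^2) has no explicit y dependence, so ∂L/∂y = 0 and the Euler-Lagrange equation gives
    d/dx( y' / sqrt(1 + (y')^2) ) = 0  ⇒  y' / sqrt(1 + (y')^2) = const.
Hence y' is constant, so y(x) is affine.
Fitting the endpoints (0, 3) and (8, -2):
    slope m = ((-2) − 3) / (8 − 0) = -5/8,
    intercept c = 3 − m·0 = 3.
Extremal: y(x) = (-5/8) x + 3.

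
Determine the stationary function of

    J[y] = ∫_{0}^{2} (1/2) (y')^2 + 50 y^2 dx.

The Lagrangian is L = (1/2) (y')^2 + 50 y^2.
Compute ∂L/∂y = 100y, ∂L/∂y' = y'.
The Euler-Lagrange equation d/dx(∂L/∂y') − ∂L/∂y = 0 reduces to
    y'' − 100 y = 0.
Its general solution is
    y(x) = A e^(10x) + B e^(−10x),
with A, B fixed by the endpoint conditions.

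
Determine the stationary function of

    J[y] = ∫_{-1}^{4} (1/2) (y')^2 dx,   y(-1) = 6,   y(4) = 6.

The Lagrangian is L = (1/2) (y')^2.
Compute ∂L/∂y = 0, ∂L/∂y' = y'.
The Euler-Lagrange equation d/dx(∂L/∂y') − ∂L/∂y = 0 reduces to
    y'' = 0.
Its general solution is
    y(x) = A x + B,
with A, B fixed by the endpoint conditions.
Applying the endpoint conditions y(-1) = 6 and y(4) = 6: solve A·-1 + B = 6 and A·4 + B = 6. Subtracting gives A(4 − -1) = 6 − 6, so A = 0, and B = 6 − A·-1 = 6. Therefore
    y(x) = 6.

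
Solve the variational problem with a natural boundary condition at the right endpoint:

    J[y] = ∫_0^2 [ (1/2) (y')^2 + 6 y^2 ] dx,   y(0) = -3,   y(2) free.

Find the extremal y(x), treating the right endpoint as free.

The Lagrangian L = (1/2) (y')^2 + 6 y^2 gives
    ∂L/∂y = 12 y,   ∂L/∂y' = y'.
Euler-Lagrange: y'' − 12 y = 0.
With k = sqrt(12), the general solution is
    y(x) = A cosh(sqrt(12) x) + B sinh(sqrt(12) x).
Fixed left endpoint y(0) = -3 ⇒ A = -3.
The right endpoint x = 2 is free, so the natural (transversality) condition is ∂L/∂y' |_{x=2} = 0, i.e. y'(2) = 0.
Compute y'(x) = A k sinh(k x) + B k cosh(k x), so
    y'(2) = A k sinh(k·2) + B k cosh(k·2) = 0
    ⇒ B = −A tanh(k·2) = 3 tanh(sqrt(12)·2).
Therefore the extremal is
    y(x) = −3 cosh(sqrt(12) x) + 3 tanh(sqrt(12)·2) sinh(sqrt(12) x).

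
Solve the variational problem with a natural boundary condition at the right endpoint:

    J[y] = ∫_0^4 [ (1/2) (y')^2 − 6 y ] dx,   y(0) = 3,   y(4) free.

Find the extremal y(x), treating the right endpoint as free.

The Lagrangian L = (1/2) (y')^2 − 6 y gives
    ∂L/∂y = −6,   ∂L/∂y' = y'.
Euler-Lagrange: d/dx(y') − (−6) = 0, i.e. y'' + 6 = 0, so
    y(x) = −(6/2) x^2 + C1 x + C2.
Fixed left endpoint y(0) = 3 ⇒ C2 = 3.
The right endpoint x = 4 is free, so the natural (transversality) condition is ∂L/∂y' |_{x=4} = 0, i.e. y'(4) = 0.
Compute y'(x) = −6 x + C1, so y'(4) = −24 + C1 = 0 ⇒ C1 = 24.
Therefore the extremal is
    y(x) = −3 x^2 + 24 x + 3.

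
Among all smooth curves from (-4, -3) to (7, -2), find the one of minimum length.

Arc-length functional: J[y] = ∫ sqrt(1 + (y')^2) dx.
Lagrangian L = sqrt(1 + (y')^2) has no explicit y dependence, so ∂L/∂y = 0 and the Euler-Lagrange equation gives
    d/dx( y' / sqrt(1 + (y')^2) ) = 0  ⇒  y' / sqrt(1 + (y')^2) = const.
Hence y' is constant, so y(x) is affine.
Fitting the endpoints (-4, -3) and (7, -2):
    slope m = ((-2) − (-3)) / (7 − (-4)) = 1/11,
    intercept c = (-3) − m·(-4) = -29/11.
Extremal: y(x) = (1/11) x - 29/11.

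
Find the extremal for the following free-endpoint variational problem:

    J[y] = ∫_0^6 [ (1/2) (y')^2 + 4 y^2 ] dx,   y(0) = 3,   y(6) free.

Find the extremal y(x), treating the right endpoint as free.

The Lagrangian L = (1/2) (y')^2 + 4 y^2 gives
    ∂L/∂y = 8 y,   ∂L/∂y' = y'.
Euler-Lagrange: y'' − 8 y = 0.
With k = sqrt(8), the general solution is
    y(x) = A cosh(sqrt(8) x) + B sinh(sqrt(8) x).
Fixed left endpoint y(0) = 3 ⇒ A = 3.
The right endpoint x = 6 is free, so the natural (transversality) condition is ∂L/∂y' |_{x=6} = 0, i.e. y'(6) = 0.
Compute y'(x) = A k sinh(k x) + B k cosh(k x), so
    y'(6) = A k sinh(k·6) + B k cosh(k·6) = 0
    ⇒ B = −A tanh(k·6) = − 3 tanh(sqrt(8)·6).
Therefore the extremal is
    y(x) = 3 cosh(sqrt(8) x) − 3 tanh(sqrt(8)·6) sinh(sqrt(8) x).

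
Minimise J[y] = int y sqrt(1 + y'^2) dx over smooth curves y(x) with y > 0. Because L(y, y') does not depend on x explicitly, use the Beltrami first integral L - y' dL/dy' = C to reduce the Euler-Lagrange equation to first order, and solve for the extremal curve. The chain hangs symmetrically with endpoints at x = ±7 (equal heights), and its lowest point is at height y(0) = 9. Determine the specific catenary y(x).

The Lagrangian L(y, y') = y sqrt(1 + y'^2) has no explicit x dependence, so the Beltrami identity applies:
    L − y' ∂L/∂y' = C.
Compute ∂L/∂y' = y · y' / sqrt(1 + y'^2). Then
    L − y' ∂L/∂y'
    = y sqrt(1 + y'^2) − y · y'^2 / sqrt(1 + y'^2)
    = y (1 + y'^2 − y'^2) / sqrt(1 + y'^2)
    = y / sqrt(1 + y'^2) = C.
Squaring gives y^2 = C^2 (1 + y'^2), i.e.
    y'^2 = y^2 / C^2 − 1.
Separating variables,
    dy / sqrt(y^2 − C^2) = dx / C,
and integrating gives arccosh(y / C) = (x − a)/C, so
    y(x) = C cosh((x − a)/C),
the catenary. The constants C and a are fixed by the two endpoint conditions (and, for the hanging-chain problem, the length constraint selects C).
Now fit the given data. The endpoints x = ±7 are symmetric at equal height, so the catenary is even about its minimum: a = 0 and y(x) = C cosh(x/C). The lowest point is y(0) = C cosh(0) = C, and we are told y(0) = 9, so C = 9. Therefore
    y(x) = 9 cosh(x/9),
and at the endpoints
    y(±7) = 9 cosh(7/9).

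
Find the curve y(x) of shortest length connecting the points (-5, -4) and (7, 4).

Arc-length functional: J[y] = ∫ sqrt(1 + (y')^2) dx.
Lagrangian L = sqrt(1 + (y')^2) has no explicit y dependence, so ∂L/∂y = 0 and the Euler-Lagrange equation gives
    d/dx( y' / sqrt(1 + (y')^2) ) = 0  ⇒  y' / sqrt(1 + (y')^2) = const.
Hence y' is constant, so y(x) is affine.
Fitting the endpoints (-5, -4) and (7, 4):
    slope m = (4 − (-4)) / (7 − (-5)) = 2/3,
    intercept c = (-4) − m·(-5) = -2/3.
Extremal: y(x) = (2/3) x - 2/3.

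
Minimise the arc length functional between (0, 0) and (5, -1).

Arc-length functional: J[y] = ∫ sqrt(1 + (y')^2) dx.
Lagrangian L = sqrt(1 + (y')^2) has no explicit y dependence, so ∂L/∂y = 0 and the Euler-Lagrange equation gives
    d/dx( y' / sqrt(1 + (y')^2) ) = 0  ⇒  y' / sqrt(1 + (y')^2) = const.
Hence y' is constant, so y(x) is affine.
Fitting the endpoints (0, 0) and (5, -1):
    slope m = ((-1) − 0) / (5 − 0) = -1/5,
    intercept c = 0 − m·0 = 0.
Extremal: y(x) = (-1/5) x.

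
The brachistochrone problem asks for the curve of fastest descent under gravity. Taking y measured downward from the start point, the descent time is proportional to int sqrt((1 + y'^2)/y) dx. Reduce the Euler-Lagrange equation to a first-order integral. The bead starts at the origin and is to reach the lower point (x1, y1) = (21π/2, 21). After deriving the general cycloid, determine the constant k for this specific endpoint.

The Lagrangian L = sqrt((1 + y'^2) / y) has no explicit x dependence, so the Beltrami identity applies:
    L − y' ∂L/∂y' = C.
Compute ∂L/∂y' = y' / sqrt(y (1 + y'^2)).
Substitute:
    sqrt((1 + y'^2)/y) − y'·y' / sqrt(y (1 + y'^2))
    = (1 + y'^2) / sqrt(y (1 + y'^2)) − y'^2 / sqrt(y (1 + y'^2))
    = 1 / sqrt(y (1 + y'^2)) = C.
Squaring and rearranging gives the first integral
    y (1 + y'^2) = 1/C^2 =: k   (constant).
Solving this first-order ODE by the substitution
    y = (k/2)(1 − cos θ)
yields the cycloid parameterisation
    x(θ) = (k/2)(θ − sin θ),   y(θ) = (k/2)(1 − cos θ).
The constant k is fixed by the endpoint condition.
Now fit the given lower endpoint (x1, y1) = (21π/2, 21). At the bottom of the first arch (θ = π), the parametric equations give
    y(π) = (k/2)(1 − cos π) = k,
    x(π) = (k/2)(π − sin π) = kπ/2.
Matching y(π) = 21 gives k = 21, consistent with x(π) = 21π/2. Therefore the specific cycloid is
    x(θ) = (21/2)(θ − sin θ),   y(θ) = (21/2)(1 − cos θ).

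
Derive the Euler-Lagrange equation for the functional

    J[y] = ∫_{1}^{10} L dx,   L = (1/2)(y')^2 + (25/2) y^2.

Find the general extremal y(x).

The Lagrangian is L = (1/2)(y')^2 + (25/2) y^2.
∂L/∂y = 25y.
∂L/∂y' = y'.
The Euler-Lagrange equation d/dx(∂L/∂y') − ∂L/∂y = 0 becomes:
    y'' - 25 y = 0
General solution: y(x) = A e^(5x) + B e^(-5x), where A and B are arbitrary constants fixed by the endpoint conditions.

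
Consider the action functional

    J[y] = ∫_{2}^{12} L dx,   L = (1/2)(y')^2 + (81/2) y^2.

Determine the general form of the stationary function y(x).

The Lagrangian is L = (1/2)(y')^2 + (81/2) y^2.
∂L/∂y = 81y.
∂L/∂y' = y'.
The Euler-Lagrange equation d/dx(∂L/∂y') − ∂L/∂y = 0 becomes:
    y'' - 81 y = 0
General solution: y(x) = A e^(9x) + B e^(-9x), where A and B are arbitrary constants fixed by the endpoint conditions.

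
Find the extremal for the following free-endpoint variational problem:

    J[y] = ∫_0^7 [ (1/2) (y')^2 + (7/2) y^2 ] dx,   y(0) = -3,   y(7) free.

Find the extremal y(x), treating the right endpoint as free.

The Lagrangian L = (1/2) (y')^2 + (7/2) y^2 gives
    ∂L/∂y = 7 y,   ∂L/∂y' = y'.
Euler-Lagrange: y'' − 7 y = 0.
With k = sqrt(7), the general solution is
    y(x) = A cosh(sqrt(7) x) + B sinh(sqrt(7) x).
Fixed left endpoint y(0) = -3 ⇒ A = -3.
The right endpoint x = 7 is free, so the natural (transversality) condition is ∂L/∂y' |_{x=7} = 0, i.e. y'(7) = 0.
Compute y'(x) = A k sinh(k x) + B k cosh(k x), so
    y'(7) = A k sinh(k·7) + B k cosh(k·7) = 0
    ⇒ B = −A tanh(k·7) = 3 tanh(sqrt(7)·7).
Therefore the extremal is
    y(x) = −3 cosh(sqrt(7) x) + 3 tanh(sqrt(7)·7) sinh(sqrt(7) x).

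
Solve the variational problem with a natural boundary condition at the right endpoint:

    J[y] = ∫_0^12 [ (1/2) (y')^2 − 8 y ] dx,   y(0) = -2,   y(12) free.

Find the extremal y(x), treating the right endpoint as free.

The Lagrangian L = (1/2) (y')^2 − 8 y gives
    ∂L/∂y = −8,   ∂L/∂y' = y'.
Euler-Lagrange: d/dx(y') − (−8) = 0, i.e. y'' + 8 = 0, so
    y(x) = −(8/2) x^2 + C1 x + C2.
Fixed left endpoint y(0) = -2 ⇒ C2 = -2.
The right endpoint x = 12 is free, so the natural (transversality) condition is ∂L/∂y' |_{x=12} = 0, i.e. y'(12) = 0.
Compute y'(x) = −8 x + C1, so y'(12) = −96 + C1 = 0 ⇒ C1 = 96.
Therefore the extremal is
    y(x) = −4 x^2 + 96 x − 2.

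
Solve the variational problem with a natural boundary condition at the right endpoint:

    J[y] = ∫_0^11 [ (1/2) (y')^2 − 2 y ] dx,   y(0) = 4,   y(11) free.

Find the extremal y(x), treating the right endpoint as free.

The Lagrangian L = (1/2) (y')^2 − 2 y gives
    ∂L/∂y = −2,   ∂L/∂y' = y'.
Euler-Lagrange: d/dx(y') − (−2) = 0, i.e. y'' + 2 = 0, so
    y(x) = −(2/2) x^2 + C1 x + C2.
Fixed left endpoint y(0) = 4 ⇒ C2 = 4.
The right endpoint x = 11 is free, so the natural (transversality) condition is ∂L/∂y' |_{x=11} = 0, i.e. y'(11) = 0.
Compute y'(x) = −2 x + C1, so y'(11) = −22 + C1 = 0 ⇒ C1 = 22.
Therefore the extremal is
    y(x) = −x^2 + 22 x + 4.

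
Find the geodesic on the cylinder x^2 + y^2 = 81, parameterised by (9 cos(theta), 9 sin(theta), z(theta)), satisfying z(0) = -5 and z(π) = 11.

Parameterise the cylinder of radius R = 9 as
    r(θ) = (9 cos θ, 9 sin θ, z(θ)).
The arc-length element is
    ds = sqrt(81 + (dz/dθ)^2) dθ,
so the Lagrangian is L = sqrt(81 + z'^2).
L depends on z' only, not on z or θ, so ∂L/∂z = 0 and
    ∂L/∂z' = z' / sqrt(81 + z'^2).
The Euler-Lagrange equation gives
    d/dθ( z' / sqrt(81 + z'^2) ) = 0,
so z' is constant. Integrating once:
    z(θ) = a θ + b,
a helix on the cylinder (a straight line when the cylinder is unrolled). The constants a, b are determined by the endpoint conditions.
With endpoint conditions z(0) = -5 and z(π) = 11: from z(0) = b we get b = -5, and a·π + -5 = 11 gives a = 16/π, so
    z(θ) = (16/π) θ − 5.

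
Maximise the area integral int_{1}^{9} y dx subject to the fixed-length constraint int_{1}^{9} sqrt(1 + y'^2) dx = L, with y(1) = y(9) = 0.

Set up the augmented Lagrangian using a multiplier λ for the length constraint:
    F(y, y') = y − λ sqrt(1 + y'^2).
F has no explicit x dependence, so the Beltrami identity yields a first integral
    F − y' ∂F/∂y' = C.
Compute ∂F/∂y' = −λ y' / sqrt(1 + y'^2). Then
    y − λ sqrt(1 + y'^2) + λ y'^2 / sqrt(1 + y'^2) = C
    ⇒  y − λ / sqrt(1 + y'^2) = C.
Solving for y' and integrating gives
    (x − a)^2 + (y − b)^2 = λ^2,
a circular arc of radius λ. The constants a, b are determined by the endpoint conditions y(1) = y(9) = 0, and λ is fixed implicitly by the length constraint
    ∫_{1}^{9} sqrt(1 + y'^2) dx = L.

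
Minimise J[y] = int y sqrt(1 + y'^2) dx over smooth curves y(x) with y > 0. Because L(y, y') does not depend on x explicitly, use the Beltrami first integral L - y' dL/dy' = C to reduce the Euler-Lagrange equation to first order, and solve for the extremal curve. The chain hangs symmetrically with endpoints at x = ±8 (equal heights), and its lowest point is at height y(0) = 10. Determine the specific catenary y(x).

The Lagrangian L(y, y') = y sqrt(1 + y'^2) has no explicit x dependence, so the Beltrami identity applies:
    L − y' ∂L/∂y' = C.
Compute ∂L/∂y' = y · y' / sqrt(1 + y'^2). Then
    L − y' ∂L/∂y'
    = y sqrt(1 + y'^2) − y · y'^2 / sqrt(1 + y'^2)
    = y (1 + y'^2 − y'^2) / sqrt(1 + y'^2)
    = y / sqrt(1 + y'^2) = C.
Squaring gives y^2 = C^2 (1 + y'^2), i.e.
    y'^2 = y^2 / C^2 − 1.
Separating variables,
    dy / sqrt(y^2 − C^2) = dx / C,
and integrating gives arccosh(y / C) = (x − a)/C, so
    y(x) = C cosh((x − a)/C),
the catenary. The constants C and a are fixed by the two endpoint conditions (and, for the hanging-chain problem, the length constraint selects C).
Now fit the given data. The endpoints x = ±8 are symmetric at equal height, so the catenary is even about its minimum: a = 0 and y(x) = C cosh(x/C). The lowest point is y(0) = C cosh(0) = C, and we are told y(0) = 10, so C = 10. Therefore
    y(x) = 10 cosh(x/10),
and at the endpoints
    y(±8) = 10 cosh(8/10).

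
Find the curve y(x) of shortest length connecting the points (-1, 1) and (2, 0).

Arc-length functional: J[y] = ∫ sqrt(1 + (y')^2) dx.
Lagrangian L = sqrt(1 + (y')^2) has no explicit y dependence, so ∂L/∂y = 0 and the Euler-Lagrange equation gives
    d/dx( y' / sqrt(1 + (y')^2) ) = 0  ⇒  y' / sqrt(1 + (y')^2) = const.
Hence y' is constant, so y(x) is affine.
Fitting the endpoints (-1, 1) and (2, 0):
    slope m = (0 − 1) / (2 − (-1)) = -1/3,
    intercept c = 1 − m·(-1) = 2/3.
Extremal: y(x) = (-1/3) x + 2/3.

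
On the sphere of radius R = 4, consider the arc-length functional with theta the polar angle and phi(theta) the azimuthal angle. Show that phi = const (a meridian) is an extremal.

On the sphere of radius R = 4 with spherical coordinates (θ, φ), the induced metric is
    ds^2 = 16(dθ^2 + sin^2(θ) dφ^2).
Using θ as the parameter, the arc-length functional becomes
    J[φ] = ∫ 4 sqrt(1 + sin^2(θ) (dφ/dθ)^2) dθ.
So L = 4 sqrt(1 + sin^2(θ) φ'^2). Compute
    ∂L/∂φ = 0  (L has no explicit φ dependence),
    ∂L/∂φ' = 4 sin^2(θ) φ' / sqrt(1 + sin^2(θ) φ'^2).
For the candidate φ(θ) = c (constant), φ' = 0, so ∂L/∂φ' evaluated along the candidate vanishes, and ∂L/∂φ is identically zero. Hence
    d/dθ(∂L/∂φ') − ∂L/∂φ = 0
is satisfied. Therefore meridians φ = const are extremals of arc length — they are geodesics on the sphere.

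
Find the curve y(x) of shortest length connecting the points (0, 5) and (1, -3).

Arc-length functional: J[y] = ∫ sqrt(1 + (y')^2) dx.
Lagrangian L = sqrt(1 + (y')^2) has no explicit y dependence, so ∂L/∂y = 0 and the Euler-Lagrange equation gives
    d/dx( y' / sqrt(1 + (y')^2) ) = 0  ⇒  y' / sqrt(1 + (y')^2) = const.
Hence y' is constant, so y(x) is affine.
Fitting the endpoints (0, 5) and (1, -3):
    slope m = ((-3) − 5) / (1 − 0) = -8,
    intercept c = 5 − m·0 = 5.
Extremal: y(x) = -8 x + 5.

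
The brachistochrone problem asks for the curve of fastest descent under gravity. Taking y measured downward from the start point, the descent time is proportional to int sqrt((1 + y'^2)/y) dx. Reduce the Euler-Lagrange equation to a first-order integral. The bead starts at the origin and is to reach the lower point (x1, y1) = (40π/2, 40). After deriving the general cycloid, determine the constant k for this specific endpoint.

The Lagrangian L = sqrt((1 + y'^2) / y) has no explicit x dependence, so the Beltrami identity applies:
    L − y' ∂L/∂y' = C.
Compute ∂L/∂y' = y' / sqrt(y (1 + y'^2)).
Substitute:
    sqrt((1 + y'^2)/y) − y'·y' / sqrt(y (1 + y'^2))
    = (1 + y'^2) / sqrt(y (1 + y'^2)) − y'^2 / sqrt(y (1 + y'^2))
    = 1 / sqrt(y (1 + y'^2)) = C.
Squaring and rearranging gives the first integral
    y (1 + y'^2) = 1/C^2 =: k   (constant).
Solving this first-order ODE by the substitution
    y = (k/2)(1 − cos θ)
yields the cycloid parameterisation
    x(θ) = (k/2)(θ − sin θ),   y(θ) = (k/2)(1 − cos θ).
The constant k is fixed by the endpoint condition.
Now fit the given lower endpoint (x1, y1) = (40π/2, 40). At the bottom of the first arch (θ = π), the parametric equations give
    y(π) = (k/2)(1 − cos π) = k,
    x(π) = (k/2)(π − sin π) = kπ/2.
Matching y(π) = 40 gives k = 40, consistent with x(π) = 40π/2. Therefore the specific cycloid is
    x(θ) = (40/2)(θ − sin θ),   y(θ) = (40/2)(1 − cos θ).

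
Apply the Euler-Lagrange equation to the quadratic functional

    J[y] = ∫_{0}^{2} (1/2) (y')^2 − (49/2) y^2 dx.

The Lagrangian is L = (1/2) (y')^2 − (49/2) y^2.
Compute ∂L/∂y = -49y, ∂L/∂y' = y'.
The Euler-Lagrange equation d/dx(∂L/∂y') − ∂L/∂y = 0 reduces to
    y'' + 49 y = 0.
Its general solution is
    y(x) = A sin(7x) + B cos(7x),
with A, B fixed by the endpoint conditions.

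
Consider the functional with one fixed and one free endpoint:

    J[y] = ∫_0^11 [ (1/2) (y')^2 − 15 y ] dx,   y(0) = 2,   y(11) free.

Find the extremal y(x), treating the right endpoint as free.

The Lagrangian L = (1/2) (y')^2 − 15 y gives
    ∂L/∂y = −15,   ∂L/∂y' = y'.
Euler-Lagrange: d/dx(y') − (−15) = 0, i.e. y'' + 15 = 0, so
    y(x) = −(15/2) x^2 + C1 x + C2.
Fixed left endpoint y(0) = 2 ⇒ C2 = 2.
The right endpoint x = 11 is free, so the natural (transversality) condition is ∂L/∂y' |_{x=11} = 0, i.e. y'(11) = 0.
Compute y'(x) = −15 x + C1, so y'(11) = −165 + C1 = 0 ⇒ C1 = 165.
Therefore the extremal is
    y(x) = −(15/2) x^2 + 165 x + 2.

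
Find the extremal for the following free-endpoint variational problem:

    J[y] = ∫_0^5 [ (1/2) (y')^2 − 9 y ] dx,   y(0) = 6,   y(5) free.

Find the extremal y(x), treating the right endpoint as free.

The Lagrangian L = (1/2) (y')^2 − 9 y gives
    ∂L/∂y = −9,   ∂L/∂y' = y'.
Euler-Lagrange: d/dx(y') − (−9) = 0, i.e. y'' + 9 = 0, so
    y(x) = −(9/2) x^2 + C1 x + C2.
Fixed left endpoint y(0) = 6 ⇒ C2 = 6.
The right endpoint x = 5 is free, so the natural (transversality) condition is ∂L/∂y' |_{x=5} = 0, i.e. y'(5) = 0.
Compute y'(x) = −9 x + C1, so y'(5) = −45 + C1 = 0 ⇒ C1 = 45.
Therefore the extremal is
    y(x) = −(9/2) x^2 + 45 x + 6.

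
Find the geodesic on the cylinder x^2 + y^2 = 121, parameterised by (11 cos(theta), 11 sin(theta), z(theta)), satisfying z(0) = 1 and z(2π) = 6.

Parameterise the cylinder of radius R = 11 as
    r(θ) = (11 cos θ, 11 sin θ, z(θ)).
The arc-length element is
    ds = sqrt(121 + (dz/dθ)^2) dθ,
so the Lagrangian is L = sqrt(121 + z'^2).
L depends on z' only, not on z or θ, so ∂L/∂z = 0 and
    ∂L/∂z' = z' / sqrt(121 + z'^2).
The Euler-Lagrange equation gives
    d/dθ( z' / sqrt(121 + z'^2) ) = 0,
so z' is constant. Integrating once:
    z(θ) = a θ + b,
a helix on the cylinder (a straight line when the cylinder is unrolled). The constants a, b are determined by the endpoint conditions.
With endpoint conditions z(0) = 1 and z(2π) = 6: from z(0) = b we get b = 1, and a·2π + 1 = 6 gives a = 5/(2π), so
    z(θ) = (5/(2π)) θ + 1.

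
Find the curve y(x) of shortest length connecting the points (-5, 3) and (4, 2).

Arc-length functional: J[y] = ∫ sqrt(1 + (y')^2) dx.
Lagrangian L = sqrt(1 + (y')^2) has no explicit y dependence, so ∂L/∂y = 0 and the Euler-Lagrange equation gives
    d/dx( y' / sqrt(1 + (y')^2) ) = 0  ⇒  y' / sqrt(1 + (y')^2) = const.
Hence y' is constant, so y(x) is affine.
Fitting the endpoints (-5, 3) and (4, 2):
    slope m = (2 − 3) / (4 − (-5)) = -1/9,
    intercept c = 3 − m·(-5) = 22/9.
Extremal: y(x) = (-1/9) x + 22/9.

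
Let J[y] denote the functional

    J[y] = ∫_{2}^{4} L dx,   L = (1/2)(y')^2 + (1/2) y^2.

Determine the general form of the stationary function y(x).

The Lagrangian is L = (1/2)(y')^2 + (1/2) y^2.
∂L/∂y = y.
∂L/∂y' = y'.
The Euler-Lagrange equation d/dx(∂L/∂y') − ∂L/∂y = 0 becomes:
    y'' - y = 0
General solution: y(x) = A e^x + B e^(-x), where A and B are arbitrary constants fixed by the endpoint conditions.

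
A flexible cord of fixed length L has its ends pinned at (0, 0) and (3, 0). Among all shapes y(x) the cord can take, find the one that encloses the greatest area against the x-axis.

Set up the augmented Lagrangian using a multiplier λ for the length constraint:
    F(y, y') = y − λ sqrt(1 + y'^2).
F has no explicit x dependence, so the Beltrami identity yields a first integral
    F − y' ∂F/∂y' = C.
Compute ∂F/∂y' = −λ y' / sqrt(1 + y'^2). Then
    y − λ sqrt(1 + y'^2) + λ y'^2 / sqrt(1 + y'^2) = C
    ⇒  y − λ / sqrt(1 + y'^2) = C.
Solving for y' and integrating gives
    (x − a)^2 + (y − b)^2 = λ^2,
a circular arc of radius λ. The constants a, b are determined by the endpoint conditions y(0) = y(3) = 0, and λ is fixed implicitly by the length constraint
    ∫_{0}^{3} sqrt(1 + y'^2) dx = L.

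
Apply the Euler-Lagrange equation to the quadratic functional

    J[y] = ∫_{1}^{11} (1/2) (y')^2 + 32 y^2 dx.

The Lagrangian is L = (1/2) (y')^2 + 32 y^2.
Compute ∂L/∂y = 64y, ∂L/∂y' = y'.
The Euler-Lagrange equation d/dx(∂L/∂y') − ∂L/∂y = 0 reduces to
    y'' − 64 y = 0.
Its general solution is
    y(x) = A e^(8x) + B e^(−8x),
with A, B fixed by the endpoint conditions.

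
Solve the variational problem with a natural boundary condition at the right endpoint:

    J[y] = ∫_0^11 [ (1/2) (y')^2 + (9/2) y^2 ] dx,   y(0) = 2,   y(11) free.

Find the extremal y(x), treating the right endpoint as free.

The Lagrangian L = (1/2) (y')^2 + (9/2) y^2 gives
    ∂L/∂y = 9 y,   ∂L/∂y' = y'.
Euler-Lagrange: y'' − 9 y = 0.
With k = 3, the general solution is
    y(x) = A cosh(3 x) + B sinh(3 x).
Fixed left endpoint y(0) = 2 ⇒ A = 2.
The right endpoint x = 11 is free, so the natural (transversality) condition is ∂L/∂y' |_{x=11} = 0, i.e. y'(11) = 0.
Compute y'(x) = A k sinh(k x) + B k cosh(k x), so
    y'(11) = A k sinh(k·11) + B k cosh(k·11) = 0
    ⇒ B = −A tanh(k·11) = − 2 tanh(3·11).
Therefore the extremal is
    y(x) = 2 cosh(3 x) − 2 tanh(3·11) sinh(3 x).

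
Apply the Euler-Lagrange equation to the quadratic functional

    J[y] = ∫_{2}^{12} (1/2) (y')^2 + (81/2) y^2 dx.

The Lagrangian is L = (1/2) (y')^2 + (81/2) y^2.
Compute ∂L/∂y = 81y, ∂L/∂y' = y'.
The Euler-Lagrange equation d/dx(∂L/∂y') − ∂L/∂y = 0 reduces to
    y'' − 81 y = 0.
Its general solution is
    y(x) = A e^(9x) + B e^(−9x),
with A, B fixed by the endpoint conditions.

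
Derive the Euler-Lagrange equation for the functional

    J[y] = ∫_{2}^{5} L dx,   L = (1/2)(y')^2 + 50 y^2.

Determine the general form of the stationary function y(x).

The Lagrangian is L = (1/2)(y')^2 + 50 y^2.
∂L/∂y = 100y.
∂L/∂y' = y'.
The Euler-Lagrange equation d/dx(∂L/∂y') − ∂L/∂y = 0 becomes:
    y'' - 100 y = 0
General solution: y(x) = A e^(10x) + B e^(-10x), where A and B are arbitrary constants fixed by the endpoint conditions.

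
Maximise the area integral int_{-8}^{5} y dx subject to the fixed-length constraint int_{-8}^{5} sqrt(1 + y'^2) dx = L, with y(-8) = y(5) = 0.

Set up the augmented Lagrangian using a multiplier λ for the length constraint:
    F(y, y') = y − λ sqrt(1 + y'^2).
F has no explicit x dependence, so the Beltrami identity yields a first integral
    F − y' ∂F/∂y' = C.
Compute ∂F/∂y' = −λ y' / sqrt(1 + y'^2). Then
    y − λ sqrt(1 + y'^2) + λ y'^2 / sqrt(1 + y'^2) = C
    ⇒  y − λ / sqrt(1 + y'^2) = C.
Solving for y' and integrating gives
    (x − a)^2 + (y − b)^2 = λ^2,
a circular arc of radius λ. The constants a, b are determined by the endpoint conditions y(-8) = y(5) = 0, and λ is fixed implicitly by the length constraint
    ∫_{-8}^{5} sqrt(1 + y'^2) dx = L.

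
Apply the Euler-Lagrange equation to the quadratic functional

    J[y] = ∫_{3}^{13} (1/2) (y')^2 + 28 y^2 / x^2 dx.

The Lagrangian is L = (1/2) (y')^2 + 28 y^2 / x^2.
Compute ∂L/∂y = 56y/x^2, ∂L/∂y' = y'.
The Euler-Lagrange equation d/dx(∂L/∂y') − ∂L/∂y = 0 reduces to
    y'' − 56/x^2 · y = 0  (x > 0).
Its general solution is
    y(x) = A x^8 + B x^(-7),
with A, B fixed by the endpoint conditions.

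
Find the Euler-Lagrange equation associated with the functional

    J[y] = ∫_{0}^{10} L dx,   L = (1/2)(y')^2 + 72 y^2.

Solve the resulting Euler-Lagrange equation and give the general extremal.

The Lagrangian is L = (1/2)(y')^2 + 72 y^2.
∂L/∂y = 144y.
∂L/∂y' = y'.
The Euler-Lagrange equation d/dx(∂L/∂y') − ∂L/∂y = 0 becomes:
    y'' - 144 y = 0
General solution: y(x) = A e^(12x) + B e^(-12x), where A and B are arbitrary constants fixed by the endpoint conditions.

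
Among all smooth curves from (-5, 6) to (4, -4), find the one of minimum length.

Arc-length functional: J[y] = ∫ sqrt(1 + (y')^2) dx.
Lagrangian L = sqrt(1 + (y')^2) has no explicit y dependence, so ∂L/∂y = 0 and the Euler-Lagrange equation gives
    d/dx( y' / sqrt(1 + (y')^2) ) = 0  ⇒  y' / sqrt(1 + (y')^2) = const.
Hence y' is constant, so y(x) is affine.
Fitting the endpoints (-5, 6) and (4, -4):
    slope m = ((-4) − 6) / (4 − (-5)) = -10/9,
    intercept c = 6 − m·(-5) = 4/9.
Extremal: y(x) = (-10/9) x + 4/9.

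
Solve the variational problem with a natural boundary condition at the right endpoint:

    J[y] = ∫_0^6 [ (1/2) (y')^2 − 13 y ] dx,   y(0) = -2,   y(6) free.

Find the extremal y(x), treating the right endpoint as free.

The Lagrangian L = (1/2) (y')^2 − 13 y gives
    ∂L/∂y = −13,   ∂L/∂y' = y'.
Euler-Lagrange: d/dx(y') − (−13) = 0, i.e. y'' + 13 = 0, so
    y(x) = −(13/2) x^2 + C1 x + C2.
Fixed left endpoint y(0) = -2 ⇒ C2 = -2.
The right endpoint x = 6 is free, so the natural (transversality) condition is ∂L/∂y' |_{x=6} = 0, i.e. y'(6) = 0.
Compute y'(x) = −13 x + C1, so y'(6) = −78 + C1 = 0 ⇒ C1 = 78.
Therefore the extremal is
    y(x) = −(13/2) x^2 + 78 x − 2.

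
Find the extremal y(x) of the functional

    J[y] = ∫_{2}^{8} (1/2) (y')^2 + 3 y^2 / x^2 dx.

The Lagrangian is L = (1/2) (y')^2 + 3 y^2 / x^2.
Compute ∂L/∂y = 6y/x^2, ∂L/∂y' = y'.
The Euler-Lagrange equation d/dx(∂L/∂y') − ∂L/∂y = 0 reduces to
    y'' − 6/x^2 · y = 0  (x > 0).
Its general solution is
    y(x) = A x^3 + B x^(-2),
with A, B fixed by the endpoint conditions.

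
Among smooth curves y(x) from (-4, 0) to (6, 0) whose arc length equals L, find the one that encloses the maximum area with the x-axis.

Set up the augmented Lagrangian using a multiplier λ for the length constraint:
    F(y, y') = y − λ sqrt(1 + y'^2).
F has no explicit x dependence, so the Beltrami identity yields a first integral
    F − y' ∂F/∂y' = C.
Compute ∂F/∂y' = −λ y' / sqrt(1 + y'^2). Then
    y − λ sqrt(1 + y'^2) + λ y'^2 / sqrt(1 + y'^2) = C
    ⇒  y − λ / sqrt(1 + y'^2) = C.
Solving for y' and integrating gives
    (x − a)^2 + (y − b)^2 = λ^2,
a circular arc of radius λ. The constants a, b are determined by the endpoint conditions y(-4) = y(6) = 0, and λ is fixed implicitly by the length constraint
    ∫_{-4}^{6} sqrt(1 + y'^2) dx = L.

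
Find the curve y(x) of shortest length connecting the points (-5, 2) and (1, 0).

Arc-length functional: J[y] = ∫ sqrt(1 + (y')^2) dx.
Lagrangian L = sqrt(1 + (y')^2) has no explicit y dependence, so ∂L/∂y = 0 and the Euler-Lagrange equation gives
    d/dx( y' / sqrt(1 + (y')^2) ) = 0  ⇒  y' / sqrt(1 + (y')^2) = const.
Hence y' is constant, so y(x) is affine.
Fitting the endpoints (-5, 2) and (1, 0):
    slope m = (0 − 2) / (1 − (-5)) = -1/3,
    intercept c = 2 − m·(-5) = 1/3.
Extremal: y(x) = (-1/3) x + 1/3.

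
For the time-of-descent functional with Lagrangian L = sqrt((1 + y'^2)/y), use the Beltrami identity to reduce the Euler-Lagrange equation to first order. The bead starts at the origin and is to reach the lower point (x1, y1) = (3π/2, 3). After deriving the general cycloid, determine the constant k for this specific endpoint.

The Lagrangian L = sqrt((1 + y'^2) / y) has no explicit x dependence, so the Beltrami identity applies:
    L − y' ∂L/∂y' = C.
Compute ∂L/∂y' = y' / sqrt(y (1 + y'^2)).
Substitute:
    sqrt((1 + y'^2)/y) − y'·y' / sqrt(y (1 + y'^2))
    = (1 + y'^2) / sqrt(y (1 + y'^2)) − y'^2 / sqrt(y (1 + y'^2))
    = 1 / sqrt(y (1 + y'^2)) = C.
Squaring and rearranging gives the first integral
    y (1 + y'^2) = 1/C^2 =: k   (constant).
Solving this first-order ODE by the substitution
    y = (k/2)(1 − cos θ)
yields the cycloid parameterisation
    x(θ) = (k/2)(θ − sin θ),   y(θ) = (k/2)(1 − cos θ).
The constant k is fixed by the endpoint condition.
Now fit the given lower endpoint (x1, y1) = (3π/2, 3). At the bottom of the first arch (θ = π), the parametric equations give
    y(π) = (k/2)(1 − cos π) = k,
    x(π) = (k/2)(π − sin π) = kπ/2.
Matching y(π) = 3 gives k = 3, consistent with x(π) = 3π/2. Therefore the specific cycloid is
    x(θ) = (3/2)(θ − sin θ),   y(θ) = (3/2)(1 − cos θ).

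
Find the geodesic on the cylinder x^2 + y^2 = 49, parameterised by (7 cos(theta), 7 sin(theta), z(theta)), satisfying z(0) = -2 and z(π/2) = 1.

Parameterise the cylinder of radius R = 7 as
    r(θ) = (7 cos θ, 7 sin θ, z(θ)).
The arc-length element is
    ds = sqrt(49 + (dz/dθ)^2) dθ,
so the Lagrangian is L = sqrt(49 + z'^2).
L depends on z' only, not on z or θ, so ∂L/∂z = 0 and
    ∂L/∂z' = z' / sqrt(49 + z'^2).
The Euler-Lagrange equation gives
    d/dθ( z' / sqrt(49 + z'^2) ) = 0,
so z' is constant. Integrating once:
    z(θ) = a θ + b,
a helix on the cylinder (a straight line when the cylinder is unrolled). The constants a, b are determined by the endpoint conditions.
With endpoint conditions z(0) = -2 and z(π/2) = 1: from z(0) = b we get b = -2, and a·π/2 + -2 = 1 gives a = 6/π, so
    z(θ) = (6/π) θ − 2.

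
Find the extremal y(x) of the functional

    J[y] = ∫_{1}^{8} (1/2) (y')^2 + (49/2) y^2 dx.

The Lagrangian is L = (1/2) (y')^2 + (49/2) y^2.
Compute ∂L/∂y = 49y, ∂L/∂y' = y'.
The Euler-Lagrange equation d/dx(∂L/∂y') − ∂L/∂y = 0 reduces to
    y'' − 49 y = 0.
Its general solution is
    y(x) = A e^(7x) + B e^(−7x),
with A, B fixed by the endpoint conditions.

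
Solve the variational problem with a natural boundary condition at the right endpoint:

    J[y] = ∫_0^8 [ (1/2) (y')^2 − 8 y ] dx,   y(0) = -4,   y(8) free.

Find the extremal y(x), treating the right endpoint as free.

The Lagrangian L = (1/2) (y')^2 − 8 y gives
    ∂L/∂y = −8,   ∂L/∂y' = y'.
Euler-Lagrange: d/dx(y') − (−8) = 0, i.e. y'' + 8 = 0, so
    y(x) = −(8/2) x^2 + C1 x + C2.
Fixed left endpoint y(0) = -4 ⇒ C2 = -4.
The right endpoint x = 8 is free, so the natural (transversality) condition is ∂L/∂y' |_{x=8} = 0, i.e. y'(8) = 0.
Compute y'(x) = −8 x + C1, so y'(8) = −64 + C1 = 0 ⇒ C1 = 64.
Therefore the extremal is
    y(x) = −4 x^2 + 64 x − 4.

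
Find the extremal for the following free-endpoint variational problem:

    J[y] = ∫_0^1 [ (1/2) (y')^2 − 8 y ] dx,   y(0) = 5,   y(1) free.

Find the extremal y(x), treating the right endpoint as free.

The Lagrangian L = (1/2) (y')^2 − 8 y gives
    ∂L/∂y = −8,   ∂L/∂y' = y'.
Euler-Lagrange: d/dx(y') − (−8) = 0, i.e. y'' + 8 = 0, so
    y(x) = −(8/2) x^2 + C1 x + C2.
Fixed left endpoint y(0) = 5 ⇒ C2 = 5.
The right endpoint x = 1 is free, so the natural (transversality) condition is ∂L/∂y' |_{x=1} = 0, i.e. y'(1) = 0.
Compute y'(x) = −8 x + C1, so y'(1) = −8 + C1 = 0 ⇒ C1 = 8.
Therefore the extremal is
    y(x) = −4 x^2 + 8 x + 5.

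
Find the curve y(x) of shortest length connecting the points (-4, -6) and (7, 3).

Arc-length functional: J[y] = ∫ sqrt(1 + (y')^2) dx.
Lagrangian L = sqrt(1 + (y')^2) has no explicit y dependence, so ∂L/∂y = 0 and the Euler-Lagrange equation gives
    d/dx( y' / sqrt(1 + (y')^2) ) = 0  ⇒  y' / sqrt(1 + (y')^2) = const.
Hence y' is constant, so y(x) is affine.
Fitting the endpoints (-4, -6) and (7, 3):
    slope m = (3 − (-6)) / (7 − (-4)) = 9/11,
    intercept c = (-6) − m·(-4) = -30/11.
Extremal: y(x) = (9/11) x - 30/11.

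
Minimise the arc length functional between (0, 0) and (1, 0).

Arc-length functional: J[y] = ∫ sqrt(1 + (y')^2) dx.
Lagrangian L = sqrt(1 + (y')^2) has no explicit y dependence, so ∂L/∂y = 0 and the Euler-Lagrange equation gives
    d/dx( y' / sqrt(1 + (y')^2) ) = 0  ⇒  y' / sqrt(1 + (y')^2) = const.
Hence y' is constant, so y(x) is affine.
Fitting the endpoints (0, 0) and (1, 0):
    slope m = (0 − 0) / (1 − 0) = 0,
    intercept c = 0 − m·0 = 0.
Extremal: y(x) = 0.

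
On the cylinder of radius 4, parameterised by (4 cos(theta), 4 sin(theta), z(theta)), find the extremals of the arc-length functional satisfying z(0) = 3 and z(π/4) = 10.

Parameterise the cylinder of radius R = 4 as
    r(θ) = (4 cos θ, 4 sin θ, z(θ)).
The arc-length element is
    ds = sqrt(16 + (dz/dθ)^2) dθ,
so the Lagrangian is L = sqrt(16 + z'^2).
L depends on z' only, not on z or θ, so ∂L/∂z = 0 and
    ∂L/∂z' = z' / sqrt(16 + z'^2).
The Euler-Lagrange equation gives
    d/dθ( z' / sqrt(16 + z'^2) ) = 0,
so z' is constant. Integrating once:
    z(θ) = a θ + b,
a helix on the cylinder (a straight line when the cylinder is unrolled). The constants a, b are determined by the endpoint conditions.
With endpoint conditions z(0) = 3 and z(π/4) = 10: from z(0) = b we get b = 3, and a·π/4 + 3 = 10 gives a = 28/π, so
    z(θ) = (28/π) θ + 3.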